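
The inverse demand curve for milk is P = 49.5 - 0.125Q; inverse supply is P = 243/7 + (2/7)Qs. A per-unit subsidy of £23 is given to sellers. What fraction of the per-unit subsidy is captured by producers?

Producer share = 16/23

Pre-subsidy: 49.5 - 0.125Q = 243/7 + (2/7)Q gives Q* = 36 and P* = 45.
With the subsidy, sellers receive Ps = Pb + 23 for each unit, where Pb is the price buyers pay.
On the curves, Pb = 49.5 - 0.125Q and Ps = 243/7 + (2/7)Q; the wedge Ps − Pb = 23 gives 243/7 + (2/7)Q − (49.5 - 0.125Q) = 23, so Q' = 92.
Then Pb = 49.5 − 0.125·92 = 38 and Ps = 243/7 + (2/7)·92 = 61.
Buyers' price falls by P* − Pb = 45 − 38 = 7; sellers' price rises by Ps − P* = 61 − 45 = 16.
So producers capture 16/23 = 16/23 of each unit of subsidy.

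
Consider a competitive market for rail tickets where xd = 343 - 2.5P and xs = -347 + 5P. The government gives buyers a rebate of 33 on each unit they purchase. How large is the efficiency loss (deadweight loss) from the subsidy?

Pre-subsidy: 343 - 2.5P = -347 + 5P gives P* = 92, x* = 113.
With the rebate, buyers effectively pay Pb = Ps − 33, where Ps is the price sellers receive.
Demand in terms of Ps becomes xd = 343 − 2.5(Ps − 33) = 425.5 - 2.5Ps. Setting this equal to supply: 425.5 - 2.5Ps = -347 + 5Ps, so Ps = 103.
Buyers pay Pb = 103 − 33 = 70; x' = -347 + 5·103 = 168.
The subsidy expands output by 168 − 113 = 55 past the efficient level; on those units the gap between marginal cost and willingness to pay runs from 0 up to 33.
DWL = ½ × 33 × 55 = 907.5.

Deadweight loss = 907.5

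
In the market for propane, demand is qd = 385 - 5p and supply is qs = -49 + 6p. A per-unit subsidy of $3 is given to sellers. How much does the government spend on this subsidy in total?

Pre-subsidy: 385 - 5p = -49 + 6p gives p* = 434/11, q* = 2065/11.
With the subsidy, sellers receive ps = pb + 3 for each unit, where pb is the price buyers pay.
Supply in terms of pb becomes qs = -49 + 6(pb + 3) = -31 + 6pb. Setting this equal to demand: 385 - 5pb = -31 + 6pb, so pb = 416/11.
Sellers receive ps = 416/11 + 3 = 449/11; q' = 385 − 5·(416/11) = 2155/11.
Government outlay = subsidy × quantity = 3 × 2155/11 = 6465/11.

Government cost = 6465/11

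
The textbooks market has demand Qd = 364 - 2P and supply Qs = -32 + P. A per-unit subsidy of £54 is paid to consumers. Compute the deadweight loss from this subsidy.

Deadweight loss = £972

Pre-subsidy: 364 - 2P = -32 + P gives P* = 132, Q* = 100.
With the rebate, buyers effectively pay Pb = Ps − 54, where Ps is the price sellers receive.
Demand in terms of Ps becomes Qd = 364 − 2(Ps − 54) = 472 - 2Ps. Setting this equal to supply: 472 - 2Ps = -32 + Ps, so Ps = 168.
Buyers pay Pb = 168 − 54 = 114; Q' = -32 + 1·168 = 136.
The subsidy expands output by 136 − 100 = 36 past the efficient level; on those units the gap between marginal cost and willingness to pay runs from 0 up to 54.
DWL = ½ × 54 × 36 = 972.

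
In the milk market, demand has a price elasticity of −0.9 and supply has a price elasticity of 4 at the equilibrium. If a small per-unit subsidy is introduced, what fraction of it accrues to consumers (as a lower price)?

For a small subsidy around the equilibrium, the benefit split depends on the relative slopes, which at a point are proportional to the elasticities.
Buyer share = εs/(εs + |εd|) = 4/(4 + 0.9) = 40/49; seller share = |εd|/(εs + |εd|) = 9/49.

Consumer share = 40/49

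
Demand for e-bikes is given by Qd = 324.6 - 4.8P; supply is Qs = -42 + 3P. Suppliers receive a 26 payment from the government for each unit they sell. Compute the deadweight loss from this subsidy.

Deadweight loss = 624

Pre-subsidy: 324.6 - 4.8P = -42 + 3P gives P* = 47, Q* = 99.
With the subsidy, sellers receive Ps = Pb + 26 for each unit, where Pb is the price buyers pay.
Supply in terms of Pb becomes Qs = -42 + 3(Pb + 26) = 36 + 3Pb. Setting this equal to demand: 324.6 - 4.8Pb = 36 + 3Pb, so Pb = 37.
Sellers receive Ps = 37 + 26 = 63; Q' = 324.6 − 4.8·37 = 147.
The subsidy expands output by 147 − 99 = 48 past the efficient level; on those units the gap between marginal cost and willingness to pay runs from 0 up to 26.
DWL = ½ × 26 × 48 = 624.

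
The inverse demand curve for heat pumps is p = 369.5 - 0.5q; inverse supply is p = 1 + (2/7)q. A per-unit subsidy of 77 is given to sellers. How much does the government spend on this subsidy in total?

Pre-subsidy: 369.5 - 0.5q = 1 + (2/7)q gives q* = 469 and p* = 135.
With the subsidy, sellers receive ps = pb + 77 for each unit, where pb is the price buyers pay.
On the curves, pb = 369.5 - 0.5q and ps = 1 + (2/7)q; the wedge ps − pb = 77 gives 1 + (2/7)q − (369.5 - 0.5q) = 77, so q' = 567.
Then pb = 369.5 − 0.5·567 = 86 and ps = 1 + (2/7)·567 = 163.
Government outlay = subsidy × quantity = 77 × 567 = 43659.

Government cost = 43659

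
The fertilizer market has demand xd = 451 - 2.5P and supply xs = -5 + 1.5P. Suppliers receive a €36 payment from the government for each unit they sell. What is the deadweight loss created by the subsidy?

Deadweight loss = €607.5

Pre-subsidy: 451 - 2.5P = -5 + 1.5P gives P* = 114, x* = 166.
With the subsidy, sellers receive Ps = Pb + 36 for each unit, where Pb is the price buyers pay.
Supply in terms of Pb becomes xs = -5 + 1.5(Pb + 36) = 49 + 1.5Pb. Setting this equal to demand: 451 - 2.5Pb = 49 + 1.5Pb, so Pb = 100.5.
Sellers receive Ps = 100.5 + 36 = 136.5; x' = 451 − 2.5·100.5 = 199.75.
The subsidy expands output by 199.75 − 166 = 33.75 past the efficient level; on those units the gap between marginal cost and willingness to pay runs from 0 up to 36.
DWL = ½ × 36 × 33.75 = 607.5.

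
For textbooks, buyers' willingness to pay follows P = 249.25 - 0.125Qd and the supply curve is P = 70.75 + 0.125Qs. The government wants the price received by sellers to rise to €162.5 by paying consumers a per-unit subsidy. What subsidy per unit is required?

At a seller price of 162.5, quantity supplied is -566 + 8·162.5 = 734.
Buyers absorb 734 only when they pay Pb = 249.25 − 0.125·734 = 157.5.
s = Ps − Pb = 162.5 − 157.5 = 5.

Required subsidy s = €5 per unit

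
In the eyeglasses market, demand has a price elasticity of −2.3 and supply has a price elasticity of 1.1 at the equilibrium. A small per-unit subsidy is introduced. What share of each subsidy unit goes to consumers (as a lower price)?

Consumer share = 11/34

For a small subsidy around the equilibrium, the benefit split depends on the relative slopes, which at a point are proportional to the elasticities.
Buyer share = εs/(εs + |εd|) = 1.1/(1.1 + 2.3) = 11/34; seller share = |εd|/(εs + |εd|) = 23/34.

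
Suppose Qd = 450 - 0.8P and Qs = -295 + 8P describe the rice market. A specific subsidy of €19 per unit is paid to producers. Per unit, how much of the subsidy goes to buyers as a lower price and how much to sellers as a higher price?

Buyers gain 190/11 per unit; sellers gain 19/11 per unit

Pre-subsidy: 450 - 0.8P = -295 + 8P gives P* = 3725/44, Q* = 4205/11.
With the subsidy, sellers receive Ps = Pb + 19 for each unit, where Pb is the price buyers pay.
Supply in terms of Pb becomes Qs = -295 + 8(Pb + 19) = -143 + 8Pb. Setting this equal to demand: 450 - 0.8Pb = -143 + 8Pb, so Pb = 2965/44.
Sellers receive Ps = 2965/44 + 19 = 3801/44; Q' = 450 − 0.8·(2965/44) = 4357/11.
Buyers' price falls by P* − Pb = 3725/44 − 2965/44 = 190/11; sellers' price rises by Ps − P* = 3801/44 − 3725/44 = 19/11.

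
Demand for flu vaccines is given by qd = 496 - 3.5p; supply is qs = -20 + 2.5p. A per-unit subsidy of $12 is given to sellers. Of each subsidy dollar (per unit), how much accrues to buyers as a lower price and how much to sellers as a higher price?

Pre-subsidy: 496 - 3.5p = -20 + 2.5p gives p* = 86, q* = 195.
With the subsidy, sellers receive ps = pb + 12 for each unit, where pb is the price buyers pay.
Supply in terms of pb becomes qs = -20 + 2.5(pb + 12) = 10 + 2.5pb. Setting this equal to demand: 496 - 3.5pb = 10 + 2.5pb, so pb = 81.
Sellers receive ps = 81 + 12 = 93; q' = 496 − 3.5·81 = 212.5.
Buyers' price falls by p* − pb = 86 − 81 = 5; sellers' price rises by ps − p* = 93 − 86 = 7.

Buyers gain $5 per unit; sellers gain $7 per unit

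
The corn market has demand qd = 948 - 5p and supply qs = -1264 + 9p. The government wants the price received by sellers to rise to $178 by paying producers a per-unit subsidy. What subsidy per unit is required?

At a seller price of 178, quantity supplied is -1264 + 9·178 = 338.
Buyers absorb 338 only when they pay pb with 948 − 5·pb = 338, i.e. pb = 122.
s = ps − pb = 178 − 122 = 56.

Required subsidy s = $56 per unit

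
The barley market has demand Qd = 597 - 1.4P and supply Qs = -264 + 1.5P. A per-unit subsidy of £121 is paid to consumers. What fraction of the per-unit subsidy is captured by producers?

Pre-subsidy: 597 - 1.4P = -264 + 1.5P gives P* = 8610/29, Q* = 5259/29.
With the rebate, buyers effectively pay Pb = Ps − 121, where Ps is the price sellers receive.
Demand in terms of Ps becomes Qd = 597 − 1.4(Ps − 121) = 766.4 - 1.4Ps. Setting this equal to supply: 766.4 - 1.4Ps = -264 + 1.5Ps, so Ps = 10304/29.
Buyers pay Pb = 10304/29 − 121 = 6795/29; Q' = -264 + 1.5·(10304/29) = 7800/29.
Buyers' price falls by P* − Pb = 8610/29 − 6795/29 = 1815/29; sellers' price rises by Ps − P* = 10304/29 − 8610/29 = 1694/29.
So producers capture (1694/29)/121 = 14/29 of each unit of subsidy.

Producer share = 14/29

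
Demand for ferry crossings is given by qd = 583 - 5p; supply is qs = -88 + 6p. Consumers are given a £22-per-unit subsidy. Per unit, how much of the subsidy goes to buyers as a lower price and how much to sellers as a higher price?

Buyers gain £12 per unit; sellers gain £10 per unit

Pre-subsidy: 583 - 5p = -88 + 6p gives p* = 61, q* = 278.
With the rebate, buyers effectively pay pb = ps − 22, where ps is the price sellers receive.
Demand in terms of ps becomes qd = 583 − 5(ps − 22) = 693 - 5ps. Setting this equal to supply: 693 - 5ps = -88 + 6ps, so ps = 71.
Buyers pay pb = 71 − 22 = 49; q' = -88 + 6·71 = 338.
Buyers' price falls by p* − pb = 61 − 49 = 12; sellers' price rises by ps − p* = 71 − 61 = 10.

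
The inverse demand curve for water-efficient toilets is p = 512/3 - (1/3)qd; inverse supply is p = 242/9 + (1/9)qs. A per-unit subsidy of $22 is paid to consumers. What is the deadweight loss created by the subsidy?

Pre-subsidy: 512/3 - (1/3)q = 242/9 + (1/9)q gives q* = 323.5 and p* = 377/6.
With the rebate, buyers effectively pay pb = ps − 22, where ps is the price sellers receive.
On the curves, pb = 512/3 - (1/3)q and ps = 242/9 + (1/9)q; the wedge ps − pb = 22 gives 242/9 + (1/9)q − (512/3 - (1/3)q) = 22, so q' = 373.
Then pb = 512/3 − (1/3)·373 = 139/3 and ps = 242/9 + (1/9)·373 = 205/3.
The subsidy expands output by 373 − 323.5 = 49.5 past the efficient level; on those units the gap between marginal cost and willingness to pay runs from 0 up to 22.
DWL = ½ × 22 × 49.5 = 544.5.

Deadweight loss = $544.5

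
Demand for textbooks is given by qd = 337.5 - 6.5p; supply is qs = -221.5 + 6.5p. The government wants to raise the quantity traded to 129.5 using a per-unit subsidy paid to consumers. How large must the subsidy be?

Required subsidy s = 22 per unit

At q = 129.5, invert demand for the buyer price: pb = (337.5 − 129.5)/6.5 = 32; invert supply for the seller price: ps = (129.5 − (-221.5))/6.5 = 54.
The subsidy must fill the gap: s = ps − pb = 54 − 32 = 22.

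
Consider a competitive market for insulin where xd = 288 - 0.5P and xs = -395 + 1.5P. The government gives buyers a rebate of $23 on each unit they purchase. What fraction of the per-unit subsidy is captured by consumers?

Pre-subsidy: 288 - 0.5P = -395 + 1.5P gives P* = 341.5, x* = 117.25.
With the rebate, buyers effectively pay Pb = Ps − 23, where Ps is the price sellers receive.
Demand in terms of Ps becomes xd = 288 − 0.5(Ps − 23) = 299.5 - 0.5Ps. Setting this equal to supply: 299.5 - 0.5Ps = -395 + 1.5Ps, so Ps = 347.25.
Buyers pay Pb = 347.25 − 23 = 324.25; x' = -395 + 1.5·347.25 = 125.875.
Buyers' price falls by P* − Pb = 341.5 − 324.25 = 17.25; sellers' price rises by Ps − P* = 347.25 − 341.5 = 5.75.
So consumers capture 17.25/23 = 0.75 of each unit of subsidy.

Consumer share = 0.75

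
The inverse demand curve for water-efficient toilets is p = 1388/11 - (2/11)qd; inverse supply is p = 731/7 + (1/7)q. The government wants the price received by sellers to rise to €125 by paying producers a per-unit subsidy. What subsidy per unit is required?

Required subsidy s = €25 per unit

At a seller price of 125, quantity supplied is -731 + 7·125 = 144.
Buyers absorb 144 only when they pay pb = 1388/11 − (2/11)·144 = 100.
s = ps − pb = 125 − 100 = 25.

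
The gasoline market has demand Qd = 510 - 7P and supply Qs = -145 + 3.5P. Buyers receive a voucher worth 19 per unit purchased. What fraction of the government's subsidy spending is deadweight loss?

Pre-subsidy: 510 - 7P = -145 + 3.5P gives P* = 1310/21, Q* = 220/3.
With the rebate, buyers effectively pay Pb = Ps − 19, where Ps is the price sellers receive.
Demand in terms of Ps becomes Qd = 510 − 7(Ps − 19) = 643 - 7Ps. Setting this equal to supply: 643 - 7Ps = -145 + 3.5Ps, so Ps = 1576/21.
Buyers pay Pb = 1576/21 − 19 = 1177/21; Q' = -145 + 3.5·(1576/21) = 353/3.
ΔCS = ½(220/3 + 353/3)(1310/21 − 1177/21) = 3629/6; ΔPS = ½(220/3 + 353/3)(1576/21 − 1310/21) = 3629/3.
Government spending = 19 × 353/3 = 6707/3.
DWL = ½ × 19 × (353/3 − 220/3) = 2527/6; fraction = (2527/6) / (6707/3) = 133/706.

DWL / government spending = 133/706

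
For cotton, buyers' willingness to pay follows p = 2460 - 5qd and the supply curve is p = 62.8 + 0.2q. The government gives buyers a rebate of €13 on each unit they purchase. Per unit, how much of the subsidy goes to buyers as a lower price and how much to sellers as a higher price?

Pre-subsidy: 2460 - 5q = 62.8 + 0.2q gives q* = 461 and p* = 155.
With the rebate, buyers effectively pay pb = ps − 13, where ps is the price sellers receive.
On the curves, pb = 2460 - 5q and ps = 62.8 + 0.2q; the wedge ps − pb = 13 gives 62.8 + 0.2q − (2460 - 5q) = 13, so q' = 463.5.
Then pb = 2460 − 5·463.5 = 142.5 and ps = 62.8 + 0.2·463.5 = 155.5.
Buyers' price falls by p* − pb = 155 − 142.5 = 12.5; sellers' price rises by ps − p* = 155.5 − 155 = 0.5.

Buyers gain €12.5 per unit; sellers gain €0.5 per unit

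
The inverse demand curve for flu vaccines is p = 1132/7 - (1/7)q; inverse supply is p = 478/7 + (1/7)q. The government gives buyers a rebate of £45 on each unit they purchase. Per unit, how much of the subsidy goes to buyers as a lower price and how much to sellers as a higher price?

Buyers gain £22.5 per unit; sellers gain £22.5 per unit

Pre-subsidy: 1132/7 - (1/7)q = 478/7 + (1/7)q gives q* = 327 and p* = 115.
With the rebate, buyers effectively pay pb = ps − 45, where ps is the price sellers receive.
On the curves, pb = 1132/7 - (1/7)q and ps = 478/7 + (1/7)q; the wedge ps − pb = 45 gives 478/7 + (1/7)q − (1132/7 - (1/7)q) = 45, so q' = 484.5.
Then pb = 1132/7 − (1/7)·484.5 = 92.5 and ps = 478/7 + (1/7)·484.5 = 137.5.
Buyers' price falls by p* − pb = 115 − 92.5 = 22.5; sellers' price rises by ps − p* = 137.5 − 115 = 22.5.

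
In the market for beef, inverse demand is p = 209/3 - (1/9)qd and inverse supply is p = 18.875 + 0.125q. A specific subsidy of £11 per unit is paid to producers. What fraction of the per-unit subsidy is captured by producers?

Pre-subsidy: 209/3 - (1/9)q = 18.875 + 0.125q gives q* = 3657/17 and p* = 778/17.
With the subsidy, sellers receive ps = pb + 11 for each unit, where pb is the price buyers pay.
On the curves, pb = 209/3 - (1/9)q and ps = 18.875 + 0.125q; the wedge ps − pb = 11 gives 18.875 + 0.125q − (209/3 - (1/9)q) = 11, so q' = 4449/17.
Then pb = 209/3 − (1/9)·(4449/17) = 690/17 and ps = 18.875 + 0.125·(4449/17) = 877/17.
Buyers' price falls by p* − pb = 778/17 − 690/17 = 88/17; sellers' price rises by ps − p* = 877/17 − 778/17 = 99/17.
So producers capture (99/17)/11 = 9/17 of each unit of subsidy.

Producer share = 9/17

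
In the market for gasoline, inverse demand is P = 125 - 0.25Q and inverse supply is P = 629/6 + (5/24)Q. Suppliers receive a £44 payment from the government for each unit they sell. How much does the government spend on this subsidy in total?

Pre-subsidy: 125 - 0.25Q = 629/6 + (5/24)Q gives Q* = 44 and P* = 114.
With the subsidy, sellers receive Ps = Pb + 44 for each unit, where Pb is the price buyers pay.
On the curves, Pb = 125 - 0.25Q and Ps = 629/6 + (5/24)Q; the wedge Ps − Pb = 44 gives 629/6 + (5/24)Q − (125 - 0.25Q) = 44, so Q' = 140.
Then Pb = 125 − 0.25·140 = 90 and Ps = 629/6 + (5/24)·140 = 134.
Government outlay = subsidy × quantity = 44 × 140 = 6160.

Government cost = £6160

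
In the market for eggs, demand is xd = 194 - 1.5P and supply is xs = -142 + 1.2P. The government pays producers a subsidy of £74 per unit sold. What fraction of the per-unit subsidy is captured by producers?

Pre-subsidy: 194 - 1.5P = -142 + 1.2P gives P* = 1120/9, x* = 22/3.
With the subsidy, sellers receive Ps = Pb + 74 for each unit, where Pb is the price buyers pay.
Supply in terms of Pb becomes xs = -142 + 1.2(Pb + 74) = -53.2 + 1.2Pb. Setting this equal to demand: 194 - 1.5Pb = -53.2 + 1.2Pb, so Pb = 824/9.
Sellers receive Ps = 824/9 + 74 = 1490/9; x' = 194 − 1.5·(824/9) = 170/3.
Buyers' price falls by P* − Pb = 1120/9 − 824/9 = 296/9; sellers' price rises by Ps − P* = 1490/9 − 1120/9 = 370/9.
So producers capture (370/9)/74 = 5/9 of each unit of subsidy.

Producer share = 5/9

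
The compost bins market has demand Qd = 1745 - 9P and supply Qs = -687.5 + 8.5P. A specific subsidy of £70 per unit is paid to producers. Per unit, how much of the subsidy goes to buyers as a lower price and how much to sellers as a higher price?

Buyers gain £34 per unit; sellers gain £36 per unit

Pre-subsidy: 1745 - 9P = -687.5 + 8.5P gives P* = 139, Q* = 494.
With the subsidy, sellers receive Ps = Pb + 70 for each unit, where Pb is the price buyers pay.
Supply in terms of Pb becomes Qs = -687.5 + 8.5(Pb + 70) = -92.5 + 8.5Pb. Setting this equal to demand: 1745 - 9Pb = -92.5 + 8.5Pb, so Pb = 105.
Sellers receive Ps = 105 + 70 = 175; Q' = 1745 − 9·105 = 800.
Buyers' price falls by P* − Pb = 139 − 105 = 34; sellers' price rises by Ps − P* = 175 − 139 = 36.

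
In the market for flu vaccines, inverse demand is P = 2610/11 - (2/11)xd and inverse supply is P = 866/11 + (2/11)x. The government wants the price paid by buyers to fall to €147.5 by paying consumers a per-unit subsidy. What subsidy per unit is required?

Required subsidy s = €21 per unit

At a buyer price of 147.5, quantity demanded is 1305 − 5.5·147.5 = 493.75.
Sellers supply 493.75 only when they receive Ps = 866/11 + (2/11)·493.75 = 168.5.
s = Ps − Pb = 168.5 − 147.5 = 21.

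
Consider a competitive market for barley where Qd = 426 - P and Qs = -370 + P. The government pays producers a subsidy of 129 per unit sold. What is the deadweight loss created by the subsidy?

Pre-subsidy: 426 - P = -370 + P gives P* = 398, Q* = 28.
With the subsidy, sellers receive Ps = Pb + 129 for each unit, where Pb is the price buyers pay.
Supply in terms of Pb becomes Qs = -370 + 1(Pb + 129) = -241 + Pb. Setting this equal to demand: 426 - Pb = -241 + Pb, so Pb = 333.5.
Sellers receive Ps = 333.5 + 129 = 462.5; Q' = 426 − 1·333.5 = 92.5.
The subsidy expands output by 92.5 − 28 = 64.5 past the efficient level; on those units the gap between marginal cost and willingness to pay runs from 0 up to 129.
DWL = ½ × 129 × 64.5 = 4160.25.

Deadweight loss = 4160.25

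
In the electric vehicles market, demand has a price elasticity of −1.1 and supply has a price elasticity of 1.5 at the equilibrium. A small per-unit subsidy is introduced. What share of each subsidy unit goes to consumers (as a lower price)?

For a small subsidy around the equilibrium, the benefit split depends on the relative slopes, which at a point are proportional to the elasticities.
Buyer share = εs/(εs + |εd|) = 1.5/(1.5 + 1.1) = 15/26; seller share = |εd|/(εs + |εd|) = 11/26.

Consumer share = 15/26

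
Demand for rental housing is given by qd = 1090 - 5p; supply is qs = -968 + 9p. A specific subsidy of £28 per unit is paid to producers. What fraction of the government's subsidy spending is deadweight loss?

DWL / government spending = 9/89

Pre-subsidy: 1090 - 5p = -968 + 9p gives p* = 147, q* = 355.
With the subsidy, sellers receive ps = pb + 28 for each unit, where pb is the price buyers pay.
Supply in terms of pb becomes qs = -968 + 9(pb + 28) = -716 + 9pb. Setting this equal to demand: 1090 - 5pb = -716 + 9pb, so pb = 129.
Sellers receive ps = 129 + 28 = 157; q' = 1090 − 5·129 = 445.
ΔCS = ½(355 + 445)(147 − 129) = 7200; ΔPS = ½(355 + 445)(157 − 147) = 4000.
Government spending = 28 × 445 = 12460.
DWL = ½ × 28 × (445 − 355) = 1260; fraction = 1260 / 12460 = 9/89.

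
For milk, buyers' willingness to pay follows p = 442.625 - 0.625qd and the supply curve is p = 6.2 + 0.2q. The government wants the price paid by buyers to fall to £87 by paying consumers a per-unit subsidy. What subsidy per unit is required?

At a buyer price of 87, quantity demanded is 708.2 − 1.6·87 = 569.
Sellers supply 569 only when they receive ps = 6.2 + 0.2·569 = 120.
s = ps − pb = 120 − 87 = 33.

Required subsidy s = £33 per unit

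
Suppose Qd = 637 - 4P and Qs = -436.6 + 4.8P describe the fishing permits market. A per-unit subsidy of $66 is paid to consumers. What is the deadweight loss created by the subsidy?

Deadweight loss = $4752

Pre-subsidy: 637 - 4P = -436.6 + 4.8P gives P* = 122, Q* = 149.
With the rebate, buyers effectively pay Pb = Ps − 66, where Ps is the price sellers receive.
Demand in terms of Ps becomes Qd = 637 − 4(Ps − 66) = 901 - 4Ps. Setting this equal to supply: 901 - 4Ps = -436.6 + 4.8Ps, so Ps = 152.
Buyers pay Pb = 152 − 66 = 86; Q' = -436.6 + 4.8·152 = 293.
The subsidy expands output by 293 − 149 = 144 past the efficient level; on those units the gap between marginal cost and willingness to pay runs from 0 up to 66.
DWL = ½ × 66 × 144 = 4752.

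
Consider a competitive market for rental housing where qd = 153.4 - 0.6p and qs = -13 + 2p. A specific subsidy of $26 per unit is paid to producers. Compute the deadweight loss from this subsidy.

Deadweight loss = $156

Pre-subsidy: 153.4 - 0.6p = -13 + 2p gives p* = 64, q* = 115.
With the subsidy, sellers receive ps = pb + 26 for each unit, where pb is the price buyers pay.
Supply in terms of pb becomes qs = -13 + 2(pb + 26) = 39 + 2pb. Setting this equal to demand: 153.4 - 0.6pb = 39 + 2pb, so pb = 44.
Sellers receive ps = 44 + 26 = 70; q' = 153.4 − 0.6·44 = 127.
The subsidy expands output by 127 − 115 = 12 past the efficient level; on those units the gap between marginal cost and willingness to pay runs from 0 up to 26.
DWL = ½ × 26 × 12 = 156.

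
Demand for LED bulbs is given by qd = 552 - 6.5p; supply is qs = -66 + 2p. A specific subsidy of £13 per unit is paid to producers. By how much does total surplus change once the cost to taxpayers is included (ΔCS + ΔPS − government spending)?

Pre-subsidy: 552 - 6.5p = -66 + 2p gives p* = 1236/17, q* = 1350/17.
With the subsidy, sellers receive ps = pb + 13 for each unit, where pb is the price buyers pay.
Supply in terms of pb becomes qs = -66 + 2(pb + 13) = -40 + 2pb. Setting this equal to demand: 552 - 6.5pb = -40 + 2pb, so pb = 1184/17.
Sellers receive ps = 1184/17 + 13 = 1405/17; q' = 552 − 6.5·(1184/17) = 1688/17.
ΔCS = ½(1350/17 + 1688/17)(1236/17 − 1184/17) = 78988/289; ΔPS = ½(1350/17 + 1688/17)(1405/17 − 1236/17) = 256711/289.
Government spending = 13 × 1688/17 = 21944/17.
Net change = 78988/289 + 256711/289 − 21944/17 = -2197/17. The loss equals the DWL triangle ½·13·338/17.

Net change in total surplus = -2197/17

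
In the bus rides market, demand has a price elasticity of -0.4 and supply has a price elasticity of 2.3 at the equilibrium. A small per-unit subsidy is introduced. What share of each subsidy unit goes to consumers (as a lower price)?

For a small subsidy around the equilibrium, the benefit split depends on the relative slopes, which at a point are proportional to the elasticities.
Buyer share = εs/(εs + |εd|) = 2.3/(2.3 + 0.4) = 23/27; seller share = |εd|/(εs + |εd|) = 4/27.

Consumer share = 23/27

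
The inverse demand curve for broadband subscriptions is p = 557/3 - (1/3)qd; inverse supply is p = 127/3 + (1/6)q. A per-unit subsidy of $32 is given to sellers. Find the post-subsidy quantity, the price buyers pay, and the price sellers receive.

q' = 1052/3; buyers pay 619/9; sellers receive 907/9

Pre-subsidy: 557/3 - (1/3)q = 127/3 + (1/6)q gives q* = 860/3 and p* = 811/9.
With the subsidy, sellers receive ps = pb + 32 for each unit, where pb is the price buyers pay.
On the curves, pb = 557/3 - (1/3)q and ps = 127/3 + (1/6)q; the wedge ps − pb = 32 gives 127/3 + (1/6)q − (557/3 - (1/3)q) = 32, so q' = 1052/3.
Then pb = 557/3 − (1/3)·(1052/3) = 619/9 and ps = 127/3 + (1/6)·(1052/3) = 907/9.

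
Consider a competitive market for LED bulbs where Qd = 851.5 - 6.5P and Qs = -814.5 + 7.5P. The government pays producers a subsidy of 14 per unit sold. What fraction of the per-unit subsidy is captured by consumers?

Pre-subsidy: 851.5 - 6.5P = -814.5 + 7.5P gives P* = 119, Q* = 78.
With the subsidy, sellers receive Ps = Pb + 14 for each unit, where Pb is the price buyers pay.
Supply in terms of Pb becomes Qs = -814.5 + 7.5(Pb + 14) = -709.5 + 7.5Pb. Setting this equal to demand: 851.5 - 6.5Pb = -709.5 + 7.5Pb, so Pb = 111.5.
Sellers receive Ps = 111.5 + 14 = 125.5; Q' = 851.5 − 6.5·111.5 = 126.75.
Buyers' price falls by P* − Pb = 119 − 111.5 = 7.5; sellers' price rises by Ps − P* = 125.5 − 119 = 6.5.
So consumers capture 7.5/14 = 15/28 of each unit of subsidy.

Consumer share = 15/28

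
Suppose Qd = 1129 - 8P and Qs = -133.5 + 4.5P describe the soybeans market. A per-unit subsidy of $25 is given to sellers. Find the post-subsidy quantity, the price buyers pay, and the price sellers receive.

Q' = 393; buyers pay $92; sellers receive $117

Pre-subsidy: 1129 - 8P = -133.5 + 4.5P gives P* = 101, Q* = 321.
With the subsidy, sellers receive Ps = Pb + 25 for each unit, where Pb is the price buyers pay.
Supply in terms of Pb becomes Qs = -133.5 + 4.5(Pb + 25) = -21 + 4.5Pb. Setting this equal to demand: 1129 - 8Pb = -21 + 4.5Pb, so Pb = 92.
Sellers receive Ps = 92 + 25 = 117; Q' = 1129 − 8·92 = 393.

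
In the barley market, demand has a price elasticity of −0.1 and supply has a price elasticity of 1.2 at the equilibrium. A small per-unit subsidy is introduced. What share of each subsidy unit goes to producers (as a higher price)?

Producer share = 1/13

For a small subsidy around the equilibrium, the benefit split depends on the relative slopes, which at a point are proportional to the elasticities.
Buyer share = εs/(εs + |εd|) = 1.2/(1.2 + 0.1) = 12/13; seller share = |εd|/(εs + |εd|) = 1/13.
So producers capture 1/13 of the subsidy.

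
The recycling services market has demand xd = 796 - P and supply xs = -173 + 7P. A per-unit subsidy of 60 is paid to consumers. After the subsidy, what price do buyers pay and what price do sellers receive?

Buyers pay 68.625; sellers receive 128.625

Pre-subsidy: 796 - P = -173 + 7P gives P* = 121.125, x* = 674.875.
With the rebate, buyers effectively pay Pb = Ps − 60, where Ps is the price sellers receive.
Demand in terms of Ps becomes xd = 796 − 1(Ps − 60) = 856 - Ps. Setting this equal to supply: 856 - Ps = -173 + 7Ps, so Ps = 128.625.
Buyers pay Pb = 128.625 − 60 = 68.625; x' = -173 + 7·128.625 = 727.375.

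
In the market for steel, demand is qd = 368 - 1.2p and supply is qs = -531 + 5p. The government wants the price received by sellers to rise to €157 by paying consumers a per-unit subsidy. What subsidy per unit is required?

Required subsidy s = €62 per unit

At a seller price of 157, quantity supplied is -531 + 5·157 = 254.
Buyers absorb 254 only when they pay pb with 368 − 1.2·pb = 254, i.e. pb = 95.
s = ps − pb = 157 − 95 = 62.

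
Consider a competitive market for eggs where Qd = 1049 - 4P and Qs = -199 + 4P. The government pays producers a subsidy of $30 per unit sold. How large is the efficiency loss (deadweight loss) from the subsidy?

Pre-subsidy: 1049 - 4P = -199 + 4P gives P* = 156, Q* = 425.
With the subsidy, sellers receive Ps = Pb + 30 for each unit, where Pb is the price buyers pay.
Supply in terms of Pb becomes Qs = -199 + 4(Pb + 30) = -79 + 4Pb. Setting this equal to demand: 1049 - 4Pb = -79 + 4Pb, so Pb = 141.
Sellers receive Ps = 141 + 30 = 171; Q' = 1049 − 4·141 = 485.
The subsidy expands output by 485 − 425 = 60 past the efficient level; on those units the gap between marginal cost and willingness to pay runs from 0 up to 30.
DWL = ½ × 30 × 60 = 900.

Deadweight loss = $900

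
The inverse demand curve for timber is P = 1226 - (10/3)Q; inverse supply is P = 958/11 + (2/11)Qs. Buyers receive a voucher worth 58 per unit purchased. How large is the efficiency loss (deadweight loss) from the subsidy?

Deadweight loss = 478.5

Pre-subsidy: 1226 - (10/3)Q = 958/11 + (2/11)Q gives Q* = 324 and P* = 146.
With the rebate, buyers effectively pay Pb = Ps − 58, where Ps is the price sellers receive.
On the curves, Pb = 1226 - (10/3)Q and Ps = 958/11 + (2/11)Q; the wedge Ps − Pb = 58 gives 958/11 + (2/11)Q − (1226 - (10/3)Q) = 58, so Q' = 340.5.
Then Pb = 1226 − (10/3)·340.5 = 91 and Ps = 958/11 + (2/11)·340.5 = 149.
The subsidy expands output by 340.5 − 324 = 16.5 past the efficient level; on those units the gap between marginal cost and willingness to pay runs from 0 up to 58.
DWL = ½ × 58 × 16.5 = 478.5.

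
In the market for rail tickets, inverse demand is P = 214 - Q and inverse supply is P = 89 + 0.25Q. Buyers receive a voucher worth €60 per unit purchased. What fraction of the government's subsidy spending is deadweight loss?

DWL / government spending = 6/37

Pre-subsidy: 214 - Q = 89 + 0.25Q gives Q* = 100 and P* = 114.
With the rebate, buyers effectively pay Pb = Ps − 60, where Ps is the price sellers receive.
On the curves, Pb = 214 - Q and Ps = 89 + 0.25Q; the wedge Ps − Pb = 60 gives 89 + 0.25Q − (214 - Q) = 60, so Q' = 148.
Then Pb = 214 − 1·148 = 66 and Ps = 89 + 0.25·148 = 126.
ΔCS = ½(100 + 148)(114 − 66) = 5952; ΔPS = ½(100 + 148)(126 − 114) = 1488.
Government spending = 60 × 148 = 8880.
DWL = ½ × 60 × (148 − 100) = 1440; fraction = 1440 / 8880 = 6/37.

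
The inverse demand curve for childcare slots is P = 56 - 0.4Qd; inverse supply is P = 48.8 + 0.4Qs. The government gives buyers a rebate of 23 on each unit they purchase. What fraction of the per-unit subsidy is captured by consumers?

Consumer share = 0.5

Pre-subsidy: 56 - 0.4Q = 48.8 + 0.4Q gives Q* = 9 and P* = 52.4.
With the rebate, buyers effectively pay Pb = Ps − 23, where Ps is the price sellers receive.
On the curves, Pb = 56 - 0.4Q and Ps = 48.8 + 0.4Q; the wedge Ps − Pb = 23 gives 48.8 + 0.4Q − (56 - 0.4Q) = 23, so Q' = 37.75.
Then Pb = 56 − 0.4·37.75 = 40.9 and Ps = 48.8 + 0.4·37.75 = 63.9.
Buyers' price falls by P* − Pb = 52.4 − 40.9 = 11.5; sellers' price rises by Ps − P* = 63.9 − 52.4 = 11.5.
So consumers capture 11.5/23 = 0.5 of each unit of subsidy.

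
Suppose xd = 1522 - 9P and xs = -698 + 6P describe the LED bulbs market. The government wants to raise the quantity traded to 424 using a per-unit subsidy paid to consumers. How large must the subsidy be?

Required subsidy s = 65 per unit

At x = 424, invert demand for the buyer price: Pb = (1522 − 424)/9 = 122; invert supply for the seller price: Ps = (424 − (-698))/6 = 187.
The subsidy must fill the gap: s = Ps − Pb = 187 − 122 = 65.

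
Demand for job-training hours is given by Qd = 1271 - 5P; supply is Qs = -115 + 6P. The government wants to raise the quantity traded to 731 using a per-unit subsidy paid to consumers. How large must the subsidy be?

At Q = 731, invert demand for the buyer price: Pb = (1271 − 731)/5 = 108; invert supply for the seller price: Ps = (731 − (-115))/6 = 141.
The subsidy must fill the gap: s = Ps − Pb = 141 − 108 = 33.

Required subsidy s = 33 per unit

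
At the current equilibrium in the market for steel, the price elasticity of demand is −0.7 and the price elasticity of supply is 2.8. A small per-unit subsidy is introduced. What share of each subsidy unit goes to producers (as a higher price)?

For a small subsidy around the equilibrium, the benefit split depends on the relative slopes, which at a point are proportional to the elasticities.
Buyer share = εs/(εs + |εd|) = 2.8/(2.8 + 0.7) = 0.8; seller share = |εd|/(εs + |εd|) = 0.2.
So producers capture 0.2 of the subsidy.

Producer share = 0.2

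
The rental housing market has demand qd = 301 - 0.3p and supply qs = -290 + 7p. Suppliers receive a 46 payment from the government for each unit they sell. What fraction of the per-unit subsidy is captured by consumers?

Pre-subsidy: 301 - 0.3p = -290 + 7p gives p* = 5910/73, q* = 20200/73.
With the subsidy, sellers receive ps = pb + 46 for each unit, where pb is the price buyers pay.
Supply in terms of pb becomes qs = -290 + 7(pb + 46) = 32 + 7pb. Setting this equal to demand: 301 - 0.3pb = 32 + 7pb, so pb = 2690/73.
Sellers receive ps = 2690/73 + 46 = 6048/73; q' = 301 − 0.3·(2690/73) = 21166/73.
Buyers' price falls by p* − pb = 5910/73 − 2690/73 = 3220/73; sellers' price rises by ps − p* = 6048/73 − 5910/73 = 138/73.
So consumers capture (3220/73)/46 = 70/73 of each unit of subsidy.

Consumer share = 70/73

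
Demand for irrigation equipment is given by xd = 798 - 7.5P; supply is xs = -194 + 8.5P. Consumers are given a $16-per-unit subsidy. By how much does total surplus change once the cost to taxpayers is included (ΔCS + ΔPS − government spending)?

Net change in total surplus = -$510

Pre-subsidy: 798 - 7.5P = -194 + 8.5P gives P* = 62, x* = 333.
With the rebate, buyers effectively pay Pb = Ps − 16, where Ps is the price sellers receive.
Demand in terms of Ps becomes xd = 798 − 7.5(Ps − 16) = 918 - 7.5Ps. Setting this equal to supply: 918 - 7.5Ps = -194 + 8.5Ps, so Ps = 69.5.
Buyers pay Pb = 69.5 − 16 = 53.5; x' = -194 + 8.5·69.5 = 396.75.
ΔCS = ½(333 + 396.75)(62 − 53.5) = 3101.4375; ΔPS = ½(333 + 396.75)(69.5 − 62) = 2736.5625.
Government spending = 16 × 396.75 = 6348.
Net change = 3101.4375 + 2736.5625 − 6348 = -510. The loss equals the DWL triangle ½·16·63.75.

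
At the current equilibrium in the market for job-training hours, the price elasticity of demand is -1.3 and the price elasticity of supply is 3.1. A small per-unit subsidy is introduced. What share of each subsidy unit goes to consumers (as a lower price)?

For a small subsidy around the equilibrium, the benefit split depends on the relative slopes, which at a point are proportional to the elasticities.
Buyer share = εs/(εs + |εd|) = 3.1/(3.1 + 1.3) = 31/44; seller share = |εd|/(εs + |εd|) = 13/44.

Consumer share = 31/44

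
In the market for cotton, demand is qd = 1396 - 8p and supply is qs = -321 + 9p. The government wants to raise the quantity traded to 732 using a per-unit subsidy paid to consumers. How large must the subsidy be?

At q = 732, invert demand for the buyer price: pb = (1396 − 732)/8 = 83; invert supply for the seller price: ps = (732 − (-321))/9 = 117.
The subsidy must fill the gap: s = ps − pb = 117 − 83 = 34.

Required subsidy s = 34 per unit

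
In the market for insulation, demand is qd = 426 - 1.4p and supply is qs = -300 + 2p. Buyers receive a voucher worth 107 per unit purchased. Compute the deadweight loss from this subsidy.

Pre-subsidy: 426 - 1.4p = -300 + 2p gives p* = 3630/17, q* = 2160/17.
With the rebate, buyers effectively pay pb = ps − 107, where ps is the price sellers receive.
Demand in terms of ps becomes qd = 426 − 1.4(ps − 107) = 575.8 - 1.4ps. Setting this equal to supply: 575.8 - 1.4ps = -300 + 2ps, so ps = 4379/17.
Buyers pay pb = 4379/17 − 107 = 2560/17; q' = -300 + 2·(4379/17) = 3658/17.
The subsidy expands output by 3658/17 − 2160/17 = 1498/17 past the efficient level; on those units the gap between marginal cost and willingness to pay runs from 0 up to 107.
DWL = ½ × 107 × 1498/17 = 80143/17.

Deadweight loss = 80143/17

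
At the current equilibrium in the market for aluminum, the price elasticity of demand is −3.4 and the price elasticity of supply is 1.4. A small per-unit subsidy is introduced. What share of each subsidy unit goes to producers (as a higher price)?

Producer share = 17/24

For a small subsidy around the equilibrium, the benefit split depends on the relative slopes, which at a point are proportional to the elasticities.
Buyer share = εs/(εs + |εd|) = 1.4/(1.4 + 3.4) = 7/24; seller share = |εd|/(εs + |εd|) = 17/24.
So producers capture 17/24 of the subsidy.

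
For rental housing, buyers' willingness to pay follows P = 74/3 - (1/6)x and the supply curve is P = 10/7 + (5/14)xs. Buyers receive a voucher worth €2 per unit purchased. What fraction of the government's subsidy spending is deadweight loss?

DWL / government spending = 21/530

Pre-subsidy: 74/3 - (1/6)x = 10/7 + (5/14)x gives x* = 488/11 and P* = 190/11.
With the rebate, buyers effectively pay Pb = Ps − 2, where Ps is the price sellers receive.
On the curves, Pb = 74/3 - (1/6)x and Ps = 10/7 + (5/14)x; the wedge Ps − Pb = 2 gives 10/7 + (5/14)x − (74/3 - (1/6)x) = 2, so x' = 530/11.
Then Pb = 74/3 − (1/6)·(530/11) = 183/11 and Ps = 10/7 + (5/14)·(530/11) = 205/11.
ΔCS = ½(488/11 + 530/11)(190/11 − 183/11) = 3563/121; ΔPS = ½(488/11 + 530/11)(205/11 − 190/11) = 7635/121.
Government spending = 2 × 530/11 = 1060/11.
DWL = ½ × 2 × (530/11 − 488/11) = 42/11; fraction = (42/11) / (1060/11) = 21/530.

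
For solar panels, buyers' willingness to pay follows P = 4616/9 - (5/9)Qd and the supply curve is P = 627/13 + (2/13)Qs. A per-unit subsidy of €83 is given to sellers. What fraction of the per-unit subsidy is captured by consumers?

Consumer share = 65/83

Pre-subsidy: 4616/9 - (5/9)Q = 627/13 + (2/13)Q gives Q* = 655 and P* = 149.
With the subsidy, sellers receive Ps = Pb + 83 for each unit, where Pb is the price buyers pay.
On the curves, Pb = 4616/9 - (5/9)Q and Ps = 627/13 + (2/13)Q; the wedge Ps − Pb = 83 gives 627/13 + (2/13)Q − (4616/9 - (5/9)Q) = 83, so Q' = 772.
Then Pb = 4616/9 − (5/9)·772 = 84 and Ps = 627/13 + (2/13)·772 = 167.
Buyers' price falls by P* − Pb = 149 − 84 = 65; sellers' price rises by Ps − P* = 167 − 149 = 18.
So consumers capture 65/83 = 65/83 of each unit of subsidy.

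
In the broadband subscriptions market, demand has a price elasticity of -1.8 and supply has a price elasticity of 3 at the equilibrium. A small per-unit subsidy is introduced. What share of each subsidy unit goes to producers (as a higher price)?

For a small subsidy around the equilibrium, the benefit split depends on the relative slopes, which at a point are proportional to the elasticities.
Buyer share = εs/(εs + |εd|) = 3/(3 + 1.8) = 0.625; seller share = |εd|/(εs + |εd|) = 0.375.
So producers capture 0.375 of the subsidy.

Producer share = 0.375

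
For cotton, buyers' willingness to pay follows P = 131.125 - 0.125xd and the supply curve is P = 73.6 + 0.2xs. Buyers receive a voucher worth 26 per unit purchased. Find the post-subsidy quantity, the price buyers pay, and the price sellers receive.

Pre-subsidy: 131.125 - 0.125x = 73.6 + 0.2x gives x* = 177 and P* = 109.
With the rebate, buyers effectively pay Pb = Ps − 26, where Ps is the price sellers receive.
On the curves, Pb = 131.125 - 0.125x and Ps = 73.6 + 0.2x; the wedge Ps − Pb = 26 gives 73.6 + 0.2x − (131.125 - 0.125x) = 26, so x' = 257.
Then Pb = 131.125 − 0.125·257 = 99 and Ps = 73.6 + 0.2·257 = 125.

x' = 257; buyers pay 99; sellers receive 125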